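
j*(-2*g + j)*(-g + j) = 2*g^2*j - 3*g*j^2 + j^3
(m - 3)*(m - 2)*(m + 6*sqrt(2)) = m^3 - 5*m^2 + 6*sqrt(2)*m^2 - 30*sqrt(2)*m + 6*m + 36*sqrt(2)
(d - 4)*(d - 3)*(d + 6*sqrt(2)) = d^3 - 7*d^2 + 6*sqrt(2)*d^2 - 42*sqrt(2)*d + 12*d + 72*sqrt(2)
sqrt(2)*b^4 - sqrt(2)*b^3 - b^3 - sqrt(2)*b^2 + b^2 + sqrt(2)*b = b*(b - 1)*(b - sqrt(2))*(sqrt(2)*b + 1)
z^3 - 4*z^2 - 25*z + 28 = (z - 7)*(z - 1)*(z + 4)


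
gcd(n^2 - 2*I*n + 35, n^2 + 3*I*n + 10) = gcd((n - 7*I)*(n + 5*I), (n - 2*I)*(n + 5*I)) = n + 5*I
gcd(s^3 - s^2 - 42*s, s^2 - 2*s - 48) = s + 6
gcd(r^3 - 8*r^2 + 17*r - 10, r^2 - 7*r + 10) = r^2 - 7*r + 10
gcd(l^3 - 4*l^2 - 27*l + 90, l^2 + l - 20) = l + 5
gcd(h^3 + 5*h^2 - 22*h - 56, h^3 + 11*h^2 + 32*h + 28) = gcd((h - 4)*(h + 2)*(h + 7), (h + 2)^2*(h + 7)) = h^2 + 9*h + 14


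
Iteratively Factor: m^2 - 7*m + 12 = (m - 3)*(m - 4)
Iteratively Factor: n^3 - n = (n + 1)*(n^2 - n) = n*(n + 1)*(n - 1)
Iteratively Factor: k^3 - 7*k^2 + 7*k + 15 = (k - 5)*(k^2 - 2*k - 3) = (k - 5)*(k + 1)*(k - 3)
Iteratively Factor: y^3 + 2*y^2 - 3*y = (y + 3)*(y^2 - y) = y*(y + 3)*(y - 1)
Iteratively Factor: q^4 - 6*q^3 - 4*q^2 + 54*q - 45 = (q - 1)*(q^3 - 5*q^2 - 9*q + 45) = (q - 5)*(q - 1)*(q^2 - 9) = (q - 5)*(q - 1)*(q + 3)*(q - 3)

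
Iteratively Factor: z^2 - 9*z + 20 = (z - 5)*(z - 4)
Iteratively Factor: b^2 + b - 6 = (b + 3)*(b - 2)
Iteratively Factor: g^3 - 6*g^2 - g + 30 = (g - 5)*(g^2 - g - 6) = (g - 5)*(g - 3)*(g + 2)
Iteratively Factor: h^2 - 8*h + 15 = (h - 5)*(h - 3)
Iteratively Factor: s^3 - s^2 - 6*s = (s + 2)*(s^2 - 3*s) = s*(s + 2)*(s - 3)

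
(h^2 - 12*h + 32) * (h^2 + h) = h^4 - 11*h^3 + 20*h^2 + 32*h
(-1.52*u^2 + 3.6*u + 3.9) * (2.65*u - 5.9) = -4.028*u^3 + 18.508*u^2 - 10.905*u - 23.01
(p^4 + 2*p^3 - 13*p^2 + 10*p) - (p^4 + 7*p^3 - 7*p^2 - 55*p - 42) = -5*p^3 - 6*p^2 + 65*p + 42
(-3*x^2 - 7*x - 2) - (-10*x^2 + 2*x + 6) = 7*x^2 - 9*x - 8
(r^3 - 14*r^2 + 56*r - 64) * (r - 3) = r^4 - 17*r^3 + 98*r^2 - 232*r + 192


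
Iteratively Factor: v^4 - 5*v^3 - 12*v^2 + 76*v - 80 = (v + 4)*(v^3 - 9*v^2 + 24*v - 20) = (v - 5)*(v + 4)*(v^2 - 4*v + 4) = (v - 5)*(v - 2)*(v + 4)*(v - 2)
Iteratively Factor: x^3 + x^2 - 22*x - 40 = (x + 4)*(x^2 - 3*x - 10) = (x - 5)*(x + 4)*(x + 2)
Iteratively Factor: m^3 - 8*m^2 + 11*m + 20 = (m + 1)*(m^2 - 9*m + 20) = (m - 5)*(m + 1)*(m - 4)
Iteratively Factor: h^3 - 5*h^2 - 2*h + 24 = (h - 4)*(h^2 - h - 6) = (h - 4)*(h + 2)*(h - 3)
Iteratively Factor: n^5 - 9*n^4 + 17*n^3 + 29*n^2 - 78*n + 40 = (n - 4)*(n^4 - 5*n^3 - 3*n^2 + 17*n - 10) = (n - 5)*(n - 4)*(n^3 - 3*n + 2) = (n - 5)*(n - 4)*(n - 1)*(n^2 + n - 2) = (n - 5)*(n - 4)*(n - 1)*(n + 2)*(n - 1)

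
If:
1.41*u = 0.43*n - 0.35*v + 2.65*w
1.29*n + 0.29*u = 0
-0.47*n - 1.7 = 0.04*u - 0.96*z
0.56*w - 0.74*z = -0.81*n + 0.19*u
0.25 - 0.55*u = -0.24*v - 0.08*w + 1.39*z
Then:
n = -1.26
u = 5.58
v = 17.95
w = 5.55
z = 1.39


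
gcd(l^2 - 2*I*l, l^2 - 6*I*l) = l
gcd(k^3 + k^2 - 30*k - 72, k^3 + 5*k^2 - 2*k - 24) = k^2 + 7*k + 12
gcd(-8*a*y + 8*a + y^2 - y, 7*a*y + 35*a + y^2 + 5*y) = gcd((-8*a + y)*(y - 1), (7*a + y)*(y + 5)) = 1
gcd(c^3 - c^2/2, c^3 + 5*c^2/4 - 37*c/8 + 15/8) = c - 1/2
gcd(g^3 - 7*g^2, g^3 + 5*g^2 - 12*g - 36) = 1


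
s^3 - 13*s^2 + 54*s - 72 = (s - 6)*(s - 4)*(s - 3)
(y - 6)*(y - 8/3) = y^2 - 26*y/3 + 16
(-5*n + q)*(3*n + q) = -15*n^2 - 2*n*q + q^2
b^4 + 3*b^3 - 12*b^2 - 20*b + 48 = (b - 2)^2*(b + 3)*(b + 4)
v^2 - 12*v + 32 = (v - 8)*(v - 4)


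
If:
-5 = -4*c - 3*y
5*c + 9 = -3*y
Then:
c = -14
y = 61/3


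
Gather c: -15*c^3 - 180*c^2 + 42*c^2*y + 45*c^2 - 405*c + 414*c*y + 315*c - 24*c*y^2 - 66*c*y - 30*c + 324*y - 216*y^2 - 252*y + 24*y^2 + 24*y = -15*c^3 + c^2*(42*y - 135) + c*(-24*y^2 + 348*y - 120) - 192*y^2 + 96*y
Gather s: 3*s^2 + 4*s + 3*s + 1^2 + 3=3*s^2 + 7*s + 4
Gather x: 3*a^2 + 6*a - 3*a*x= 3*a^2 - 3*a*x + 6*a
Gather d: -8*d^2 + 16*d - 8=-8*d^2 + 16*d - 8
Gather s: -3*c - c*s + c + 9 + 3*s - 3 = -2*c + s*(3 - c) + 6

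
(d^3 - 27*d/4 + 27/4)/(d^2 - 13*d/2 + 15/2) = (2*d^2 + 3*d - 9)/(2*(d - 5))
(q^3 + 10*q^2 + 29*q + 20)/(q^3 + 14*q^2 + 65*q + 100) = (q + 1)/(q + 5)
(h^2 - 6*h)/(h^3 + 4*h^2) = (h - 6)/(h*(h + 4))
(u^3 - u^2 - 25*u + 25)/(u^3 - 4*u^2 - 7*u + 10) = (u + 5)/(u + 2)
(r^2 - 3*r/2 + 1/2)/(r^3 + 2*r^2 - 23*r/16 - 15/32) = 16*(2*r^2 - 3*r + 1)/(32*r^3 + 64*r^2 - 46*r - 15)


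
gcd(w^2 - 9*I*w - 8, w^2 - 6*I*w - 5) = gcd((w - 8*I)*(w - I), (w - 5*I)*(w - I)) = w - I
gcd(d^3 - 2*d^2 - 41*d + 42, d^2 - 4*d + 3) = d - 1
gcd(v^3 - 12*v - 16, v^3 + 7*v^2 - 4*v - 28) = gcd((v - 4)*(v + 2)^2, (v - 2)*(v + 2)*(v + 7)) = v + 2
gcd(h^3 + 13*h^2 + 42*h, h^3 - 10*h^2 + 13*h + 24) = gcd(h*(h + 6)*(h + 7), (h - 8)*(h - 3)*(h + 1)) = 1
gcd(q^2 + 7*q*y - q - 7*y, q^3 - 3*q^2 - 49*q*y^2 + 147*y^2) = q + 7*y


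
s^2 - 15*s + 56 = (s - 8)*(s - 7)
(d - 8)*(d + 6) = d^2 - 2*d - 48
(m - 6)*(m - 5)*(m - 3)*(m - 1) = m^4 - 15*m^3 + 77*m^2 - 153*m + 90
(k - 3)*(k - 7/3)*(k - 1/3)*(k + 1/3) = k^4 - 16*k^3/3 + 62*k^2/9 + 16*k/27 - 7/9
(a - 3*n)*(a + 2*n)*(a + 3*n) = a^3 + 2*a^2*n - 9*a*n^2 - 18*n^3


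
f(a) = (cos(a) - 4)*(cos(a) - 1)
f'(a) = -(cos(a) - 4)*sin(a) - (cos(a) - 1)*sin(a) = (5 - 2*cos(a))*sin(a)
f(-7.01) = 0.82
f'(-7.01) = -2.33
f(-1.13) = 2.05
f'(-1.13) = -3.75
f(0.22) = 0.07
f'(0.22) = 0.67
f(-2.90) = 9.80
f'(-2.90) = -1.66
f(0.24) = 0.09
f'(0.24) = 0.73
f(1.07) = 1.83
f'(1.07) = 3.54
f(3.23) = 9.97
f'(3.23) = -0.62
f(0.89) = 1.25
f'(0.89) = 2.91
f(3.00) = 9.93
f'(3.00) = 0.99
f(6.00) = 0.12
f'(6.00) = -0.86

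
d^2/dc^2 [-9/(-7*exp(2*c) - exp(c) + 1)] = 9*(2*(14*exp(c) + 1)^2*exp(c) - (28*exp(c) + 1)*(7*exp(2*c) + exp(c) - 1))*exp(c)/(7*exp(2*c) + exp(c) - 1)^3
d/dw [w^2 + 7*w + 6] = 2*w + 7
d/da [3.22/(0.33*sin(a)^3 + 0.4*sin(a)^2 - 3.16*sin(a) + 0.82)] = (-3.1878*sin(a)^2 - 2.576*sin(a) + 10.1752)*cos(a)/(0.33*sin(a)^3 + 0.4*sin(a)^2 - 3.16*sin(a) + 0.82)^2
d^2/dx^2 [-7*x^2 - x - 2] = -14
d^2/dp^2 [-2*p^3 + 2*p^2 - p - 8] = 4 - 12*p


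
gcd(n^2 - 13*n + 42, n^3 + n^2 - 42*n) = n - 6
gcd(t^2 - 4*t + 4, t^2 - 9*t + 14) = t - 2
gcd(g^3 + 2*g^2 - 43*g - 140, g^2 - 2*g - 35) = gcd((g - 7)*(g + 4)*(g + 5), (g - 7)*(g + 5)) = g^2 - 2*g - 35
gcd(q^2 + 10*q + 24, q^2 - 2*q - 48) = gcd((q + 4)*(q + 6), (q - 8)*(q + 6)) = q + 6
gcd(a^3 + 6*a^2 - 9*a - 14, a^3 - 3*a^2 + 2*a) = a - 2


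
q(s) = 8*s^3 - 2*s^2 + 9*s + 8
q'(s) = 24*s^2 - 4*s + 9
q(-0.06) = 7.45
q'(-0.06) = 9.33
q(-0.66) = -1.11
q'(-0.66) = 22.09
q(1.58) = 48.78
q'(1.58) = 62.59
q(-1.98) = -79.76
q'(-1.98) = 111.01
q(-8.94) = -5948.44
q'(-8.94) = 1962.93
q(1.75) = 60.50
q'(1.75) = 75.50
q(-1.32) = -25.76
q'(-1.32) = 56.10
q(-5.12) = -1164.25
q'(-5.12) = 658.63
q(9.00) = 5759.00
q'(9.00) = 1917.00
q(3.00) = 233.00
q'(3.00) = 213.00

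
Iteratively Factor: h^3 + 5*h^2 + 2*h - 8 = (h + 2)*(h^2 + 3*h - 4) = (h - 1)*(h + 2)*(h + 4)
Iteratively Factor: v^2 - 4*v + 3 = (v - 3)*(v - 1)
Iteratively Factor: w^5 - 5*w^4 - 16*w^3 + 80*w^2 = (w)*(w^4 - 5*w^3 - 16*w^2 + 80*w) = w^2*(w^3 - 5*w^2 - 16*w + 80) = w^2*(w + 4)*(w^2 - 9*w + 20) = w^2*(w - 4)*(w + 4)*(w - 5)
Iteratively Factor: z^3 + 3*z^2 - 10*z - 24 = (z + 4)*(z^2 - z - 6) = (z - 3)*(z + 4)*(z + 2)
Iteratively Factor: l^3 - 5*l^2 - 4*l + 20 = (l - 5)*(l^2 - 4) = (l - 5)*(l + 2)*(l - 2)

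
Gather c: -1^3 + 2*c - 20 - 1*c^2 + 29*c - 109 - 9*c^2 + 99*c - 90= -10*c^2 + 130*c - 220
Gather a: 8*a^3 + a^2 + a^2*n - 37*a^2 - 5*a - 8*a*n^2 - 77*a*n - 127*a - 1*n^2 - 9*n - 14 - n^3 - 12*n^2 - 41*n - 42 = 8*a^3 + a^2*(n - 36) + a*(-8*n^2 - 77*n - 132) - n^3 - 13*n^2 - 50*n - 56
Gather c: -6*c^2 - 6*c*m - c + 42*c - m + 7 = -6*c^2 + c*(41 - 6*m) - m + 7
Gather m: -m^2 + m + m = -m^2 + 2*m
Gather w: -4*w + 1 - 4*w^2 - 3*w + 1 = -4*w^2 - 7*w + 2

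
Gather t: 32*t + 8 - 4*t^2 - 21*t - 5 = -4*t^2 + 11*t + 3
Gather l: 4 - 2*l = 4 - 2*l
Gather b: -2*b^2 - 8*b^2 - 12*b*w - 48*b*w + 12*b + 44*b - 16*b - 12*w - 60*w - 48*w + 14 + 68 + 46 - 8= -10*b^2 + b*(40 - 60*w) - 120*w + 120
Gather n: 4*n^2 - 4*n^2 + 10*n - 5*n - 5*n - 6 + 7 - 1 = 0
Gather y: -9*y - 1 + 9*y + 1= 0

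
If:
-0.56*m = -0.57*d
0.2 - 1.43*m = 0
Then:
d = 0.14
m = 0.14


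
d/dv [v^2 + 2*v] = 2*v + 2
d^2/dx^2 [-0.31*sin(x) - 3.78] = 0.31*sin(x)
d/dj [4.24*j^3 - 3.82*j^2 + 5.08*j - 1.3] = 12.72*j^2 - 7.64*j + 5.08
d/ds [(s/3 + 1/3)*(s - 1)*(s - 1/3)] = s^2 - 2*s/9 - 1/3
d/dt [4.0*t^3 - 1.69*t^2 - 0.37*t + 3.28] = 12.0*t^2 - 3.38*t - 0.37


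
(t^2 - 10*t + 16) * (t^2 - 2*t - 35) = t^4 - 12*t^3 + t^2 + 318*t - 560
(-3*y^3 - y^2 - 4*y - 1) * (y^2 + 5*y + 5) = -3*y^5 - 16*y^4 - 24*y^3 - 26*y^2 - 25*y - 5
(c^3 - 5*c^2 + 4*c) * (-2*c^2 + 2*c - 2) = -2*c^5 + 12*c^4 - 20*c^3 + 18*c^2 - 8*c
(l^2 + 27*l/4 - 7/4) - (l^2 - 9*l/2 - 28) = 45*l/4 + 105/4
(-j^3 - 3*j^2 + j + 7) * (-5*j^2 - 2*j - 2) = 5*j^5 + 17*j^4 + 3*j^3 - 31*j^2 - 16*j - 14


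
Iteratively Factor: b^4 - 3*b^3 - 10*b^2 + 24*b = (b)*(b^3 - 3*b^2 - 10*b + 24) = b*(b - 4)*(b^2 + b - 6) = b*(b - 4)*(b + 3)*(b - 2)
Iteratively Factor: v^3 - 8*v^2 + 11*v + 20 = (v + 1)*(v^2 - 9*v + 20) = (v - 5)*(v + 1)*(v - 4)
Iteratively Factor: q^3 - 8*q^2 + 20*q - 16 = (q - 4)*(q^2 - 4*q + 4) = (q - 4)*(q - 2)*(q - 2)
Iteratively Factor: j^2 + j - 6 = (j - 2)*(j + 3)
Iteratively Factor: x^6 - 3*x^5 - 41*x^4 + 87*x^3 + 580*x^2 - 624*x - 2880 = (x + 4)*(x^5 - 7*x^4 - 13*x^3 + 139*x^2 + 24*x - 720) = (x - 4)*(x + 4)*(x^4 - 3*x^3 - 25*x^2 + 39*x + 180) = (x - 4)^2*(x + 4)*(x^3 + x^2 - 21*x - 45) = (x - 5)*(x - 4)^2*(x + 4)*(x^2 + 6*x + 9) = (x - 5)*(x - 4)^2*(x + 3)*(x + 4)*(x + 3)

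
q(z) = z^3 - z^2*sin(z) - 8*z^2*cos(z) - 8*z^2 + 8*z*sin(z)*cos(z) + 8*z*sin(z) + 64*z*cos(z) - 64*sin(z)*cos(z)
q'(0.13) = 0.51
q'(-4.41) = 618.54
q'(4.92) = 135.35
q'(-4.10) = 437.13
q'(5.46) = 76.67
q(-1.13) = -9.36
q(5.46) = -0.33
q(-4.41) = -134.99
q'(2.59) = -132.81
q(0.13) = 0.02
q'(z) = 8*z^2*sin(z) - z^2*cos(z) + 3*z^2 - 8*z*sin(z)^2 - 66*z*sin(z) + 8*z*cos(z)^2 - 8*z*cos(z) - 16*z + 64*sin(z)^2 + 8*sin(z)*cos(z) + 8*sin(z) - 64*cos(z)^2 + 64*cos(z)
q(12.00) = 263.23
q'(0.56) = 5.76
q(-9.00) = -249.79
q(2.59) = -105.10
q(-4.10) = 29.67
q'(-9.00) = -265.06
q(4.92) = -59.43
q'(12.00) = -96.03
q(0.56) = 1.33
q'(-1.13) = 11.96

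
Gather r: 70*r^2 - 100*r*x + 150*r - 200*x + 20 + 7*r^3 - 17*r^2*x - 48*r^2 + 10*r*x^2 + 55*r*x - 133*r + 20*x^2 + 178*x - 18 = 7*r^3 + r^2*(22 - 17*x) + r*(10*x^2 - 45*x + 17) + 20*x^2 - 22*x + 2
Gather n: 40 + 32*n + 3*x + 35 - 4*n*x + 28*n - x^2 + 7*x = n*(60 - 4*x) - x^2 + 10*x + 75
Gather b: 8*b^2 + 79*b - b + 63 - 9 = 8*b^2 + 78*b + 54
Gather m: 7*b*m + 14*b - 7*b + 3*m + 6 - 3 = 7*b + m*(7*b + 3) + 3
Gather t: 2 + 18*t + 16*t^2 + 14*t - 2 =16*t^2 + 32*t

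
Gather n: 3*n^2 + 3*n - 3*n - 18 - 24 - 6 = 3*n^2 - 48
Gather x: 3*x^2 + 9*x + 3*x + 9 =3*x^2 + 12*x + 9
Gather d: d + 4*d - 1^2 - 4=5*d - 5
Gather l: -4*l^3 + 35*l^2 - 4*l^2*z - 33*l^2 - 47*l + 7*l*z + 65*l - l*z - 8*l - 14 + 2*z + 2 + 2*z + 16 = -4*l^3 + l^2*(2 - 4*z) + l*(6*z + 10) + 4*z + 4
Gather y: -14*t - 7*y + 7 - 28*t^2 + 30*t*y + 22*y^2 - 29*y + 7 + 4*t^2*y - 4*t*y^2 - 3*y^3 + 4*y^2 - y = -28*t^2 - 14*t - 3*y^3 + y^2*(26 - 4*t) + y*(4*t^2 + 30*t - 37) + 14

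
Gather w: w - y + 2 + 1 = w - y + 3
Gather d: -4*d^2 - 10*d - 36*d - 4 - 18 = -4*d^2 - 46*d - 22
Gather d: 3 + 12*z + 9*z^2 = 9*z^2 + 12*z + 3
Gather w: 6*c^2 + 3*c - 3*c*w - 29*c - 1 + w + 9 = 6*c^2 - 26*c + w*(1 - 3*c) + 8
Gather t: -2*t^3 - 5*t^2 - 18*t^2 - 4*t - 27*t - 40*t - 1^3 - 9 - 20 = -2*t^3 - 23*t^2 - 71*t - 30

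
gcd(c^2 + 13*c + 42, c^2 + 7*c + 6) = c + 6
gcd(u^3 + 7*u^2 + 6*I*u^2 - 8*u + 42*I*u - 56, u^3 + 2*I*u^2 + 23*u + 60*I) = u + 4*I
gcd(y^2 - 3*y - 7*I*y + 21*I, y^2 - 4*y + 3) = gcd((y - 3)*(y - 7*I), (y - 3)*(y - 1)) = y - 3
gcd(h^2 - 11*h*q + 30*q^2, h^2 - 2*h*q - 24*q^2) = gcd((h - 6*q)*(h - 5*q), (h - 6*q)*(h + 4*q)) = -h + 6*q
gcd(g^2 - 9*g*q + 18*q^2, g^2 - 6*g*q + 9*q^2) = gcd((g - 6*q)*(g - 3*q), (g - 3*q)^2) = -g + 3*q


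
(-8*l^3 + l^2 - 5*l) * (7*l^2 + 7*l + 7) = -56*l^5 - 49*l^4 - 84*l^3 - 28*l^2 - 35*l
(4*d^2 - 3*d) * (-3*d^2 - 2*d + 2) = -12*d^4 + d^3 + 14*d^2 - 6*d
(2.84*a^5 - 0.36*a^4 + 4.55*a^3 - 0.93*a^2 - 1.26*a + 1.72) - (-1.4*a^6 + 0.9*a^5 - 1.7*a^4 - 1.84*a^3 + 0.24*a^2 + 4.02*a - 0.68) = 1.4*a^6 + 1.94*a^5 + 1.34*a^4 + 6.39*a^3 - 1.17*a^2 - 5.28*a + 2.4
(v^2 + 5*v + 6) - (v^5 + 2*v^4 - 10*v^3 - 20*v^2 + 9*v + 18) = -v^5 - 2*v^4 + 10*v^3 + 21*v^2 - 4*v - 12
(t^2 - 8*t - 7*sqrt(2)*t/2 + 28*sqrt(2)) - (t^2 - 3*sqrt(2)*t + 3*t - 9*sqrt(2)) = -11*t - sqrt(2)*t/2 + 37*sqrt(2)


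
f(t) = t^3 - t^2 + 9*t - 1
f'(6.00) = 105.00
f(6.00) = 233.00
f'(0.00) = 9.00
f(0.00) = -1.00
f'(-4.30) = 73.07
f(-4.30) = -137.70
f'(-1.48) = 18.53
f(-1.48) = -19.75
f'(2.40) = 21.48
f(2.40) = 28.66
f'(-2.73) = 36.82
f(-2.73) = -53.37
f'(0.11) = 8.82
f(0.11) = -0.02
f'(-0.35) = 10.07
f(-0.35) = -4.32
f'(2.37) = 21.11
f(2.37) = 28.03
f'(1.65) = 13.87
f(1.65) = 15.62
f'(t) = 3*t^2 - 2*t + 9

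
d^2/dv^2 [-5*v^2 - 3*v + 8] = -10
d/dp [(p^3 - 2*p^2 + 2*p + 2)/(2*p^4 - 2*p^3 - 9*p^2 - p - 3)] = (-2*p^6 + 8*p^5 - 25*p^4 - 10*p^3 + 23*p^2 + 48*p - 4)/(4*p^8 - 8*p^7 - 32*p^6 + 32*p^5 + 73*p^4 + 30*p^3 + 55*p^2 + 6*p + 9)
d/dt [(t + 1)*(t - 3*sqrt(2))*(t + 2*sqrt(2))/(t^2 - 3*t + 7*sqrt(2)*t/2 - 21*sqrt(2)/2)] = 2*(t^4 - 6*t^3 + 7*sqrt(2)*t^3 - 24*sqrt(2)*t^2 + 2*t^2 - 21*sqrt(2)*t + 66*t - 15 + 168*sqrt(2))/(2*t^4 - 12*t^3 + 14*sqrt(2)*t^3 - 84*sqrt(2)*t^2 + 67*t^2 - 294*t + 126*sqrt(2)*t + 441)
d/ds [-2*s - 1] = -2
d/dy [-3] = 0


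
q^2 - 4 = (q - 2)*(q + 2)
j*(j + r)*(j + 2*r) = j^3 + 3*j^2*r + 2*j*r^2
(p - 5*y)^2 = p^2 - 10*p*y + 25*y^2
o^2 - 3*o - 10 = (o - 5)*(o + 2)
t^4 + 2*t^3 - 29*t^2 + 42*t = t*(t - 3)*(t - 2)*(t + 7)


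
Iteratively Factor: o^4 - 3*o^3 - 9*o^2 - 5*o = (o + 1)*(o^3 - 4*o^2 - 5*o) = (o + 1)^2*(o^2 - 5*o) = o*(o + 1)^2*(o - 5)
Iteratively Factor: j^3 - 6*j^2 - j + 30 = (j + 2)*(j^2 - 8*j + 15) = (j - 5)*(j + 2)*(j - 3)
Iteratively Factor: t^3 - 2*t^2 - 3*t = (t - 3)*(t^2 + t) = t*(t - 3)*(t + 1)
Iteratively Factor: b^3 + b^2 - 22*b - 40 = (b + 4)*(b^2 - 3*b - 10) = (b + 2)*(b + 4)*(b - 5)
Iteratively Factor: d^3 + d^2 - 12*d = (d - 3)*(d^2 + 4*d) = d*(d - 3)*(d + 4)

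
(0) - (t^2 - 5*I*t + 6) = -t^2 + 5*I*t - 6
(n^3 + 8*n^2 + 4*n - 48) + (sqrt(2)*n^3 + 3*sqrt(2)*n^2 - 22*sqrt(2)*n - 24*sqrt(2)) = n^3 + sqrt(2)*n^3 + 3*sqrt(2)*n^2 + 8*n^2 - 22*sqrt(2)*n + 4*n - 48 - 24*sqrt(2)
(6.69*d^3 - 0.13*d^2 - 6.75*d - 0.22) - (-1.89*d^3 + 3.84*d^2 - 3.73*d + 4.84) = 8.58*d^3 - 3.97*d^2 - 3.02*d - 5.06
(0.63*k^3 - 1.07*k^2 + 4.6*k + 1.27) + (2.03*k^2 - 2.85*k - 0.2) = 0.63*k^3 + 0.96*k^2 + 1.75*k + 1.07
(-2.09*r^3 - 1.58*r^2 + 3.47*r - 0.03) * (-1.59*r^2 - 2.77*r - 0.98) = 3.3231*r^5 + 8.3015*r^4 + 0.907499999999999*r^3 - 8.0158*r^2 - 3.3175*r + 0.0294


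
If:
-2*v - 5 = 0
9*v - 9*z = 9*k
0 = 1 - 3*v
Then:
No Solution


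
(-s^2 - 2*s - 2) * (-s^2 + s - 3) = s^4 + s^3 + 3*s^2 + 4*s + 6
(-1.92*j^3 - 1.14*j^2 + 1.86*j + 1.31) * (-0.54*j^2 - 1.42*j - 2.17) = 1.0368*j^5 + 3.342*j^4 + 4.7808*j^3 - 0.8748*j^2 - 5.8964*j - 2.8427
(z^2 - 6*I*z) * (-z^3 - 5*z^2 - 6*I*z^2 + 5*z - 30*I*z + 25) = -z^5 - 5*z^4 - 31*z^3 - 155*z^2 - 30*I*z^2 - 150*I*z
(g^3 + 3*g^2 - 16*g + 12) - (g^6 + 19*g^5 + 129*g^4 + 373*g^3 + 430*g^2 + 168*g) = -g^6 - 19*g^5 - 129*g^4 - 372*g^3 - 427*g^2 - 184*g + 12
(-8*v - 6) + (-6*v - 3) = -14*v - 9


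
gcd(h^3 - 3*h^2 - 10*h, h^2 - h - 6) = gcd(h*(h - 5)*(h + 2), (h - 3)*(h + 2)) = h + 2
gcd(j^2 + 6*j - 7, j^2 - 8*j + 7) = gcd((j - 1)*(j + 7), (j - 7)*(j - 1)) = j - 1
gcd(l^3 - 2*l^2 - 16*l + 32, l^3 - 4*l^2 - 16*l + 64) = l^2 - 16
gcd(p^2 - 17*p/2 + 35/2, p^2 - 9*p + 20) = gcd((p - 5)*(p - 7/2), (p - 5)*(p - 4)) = p - 5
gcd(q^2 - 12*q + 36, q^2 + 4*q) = 1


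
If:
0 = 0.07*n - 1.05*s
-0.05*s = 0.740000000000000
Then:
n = -222.00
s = -14.80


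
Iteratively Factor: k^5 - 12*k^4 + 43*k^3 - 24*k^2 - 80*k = (k - 4)*(k^4 - 8*k^3 + 11*k^2 + 20*k) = (k - 4)^2*(k^3 - 4*k^2 - 5*k) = (k - 5)*(k - 4)^2*(k^2 + k) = k*(k - 5)*(k - 4)^2*(k + 1)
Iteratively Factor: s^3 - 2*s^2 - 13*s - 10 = (s - 5)*(s^2 + 3*s + 2) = (s - 5)*(s + 1)*(s + 2)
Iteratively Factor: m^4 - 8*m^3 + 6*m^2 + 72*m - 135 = (m - 3)*(m^3 - 5*m^2 - 9*m + 45) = (m - 3)*(m + 3)*(m^2 - 8*m + 15) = (m - 5)*(m - 3)*(m + 3)*(m - 3)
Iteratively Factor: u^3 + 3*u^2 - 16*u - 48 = (u - 4)*(u^2 + 7*u + 12) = (u - 4)*(u + 3)*(u + 4)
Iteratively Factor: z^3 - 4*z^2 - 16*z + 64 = (z - 4)*(z^2 - 16) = (z - 4)^2*(z + 4)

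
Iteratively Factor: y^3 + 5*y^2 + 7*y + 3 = (y + 1)*(y^2 + 4*y + 3) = (y + 1)^2*(y + 3)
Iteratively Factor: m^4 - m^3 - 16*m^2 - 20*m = (m)*(m^3 - m^2 - 16*m - 20) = m*(m + 2)*(m^2 - 3*m - 10) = m*(m + 2)^2*(m - 5)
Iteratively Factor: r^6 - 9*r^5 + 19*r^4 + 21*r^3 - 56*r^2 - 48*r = (r + 1)*(r^5 - 10*r^4 + 29*r^3 - 8*r^2 - 48*r) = (r - 4)*(r + 1)*(r^4 - 6*r^3 + 5*r^2 + 12*r) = (r - 4)*(r + 1)^2*(r^3 - 7*r^2 + 12*r) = (r - 4)*(r - 3)*(r + 1)^2*(r^2 - 4*r) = r*(r - 4)*(r - 3)*(r + 1)^2*(r - 4)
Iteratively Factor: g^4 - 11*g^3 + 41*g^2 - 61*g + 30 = (g - 2)*(g^3 - 9*g^2 + 23*g - 15) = (g - 3)*(g - 2)*(g^2 - 6*g + 5) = (g - 3)*(g - 2)*(g - 1)*(g - 5)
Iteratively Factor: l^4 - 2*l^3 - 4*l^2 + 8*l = (l)*(l^3 - 2*l^2 - 4*l + 8) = l*(l - 2)*(l^2 - 4) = l*(l - 2)^2*(l + 2)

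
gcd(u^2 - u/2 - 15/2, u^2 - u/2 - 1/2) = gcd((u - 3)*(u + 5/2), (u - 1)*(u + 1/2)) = 1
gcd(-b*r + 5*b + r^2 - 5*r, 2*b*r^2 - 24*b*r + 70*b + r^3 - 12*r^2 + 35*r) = r - 5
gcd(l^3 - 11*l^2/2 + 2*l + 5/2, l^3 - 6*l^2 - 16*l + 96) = 1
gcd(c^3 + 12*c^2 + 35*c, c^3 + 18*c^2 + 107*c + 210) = c^2 + 12*c + 35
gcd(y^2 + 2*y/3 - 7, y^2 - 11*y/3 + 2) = 1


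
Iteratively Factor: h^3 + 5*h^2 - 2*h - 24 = (h + 4)*(h^2 + h - 6) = (h + 3)*(h + 4)*(h - 2)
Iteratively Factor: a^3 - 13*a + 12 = (a - 3)*(a^2 + 3*a - 4) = (a - 3)*(a - 1)*(a + 4)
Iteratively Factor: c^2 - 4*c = (c - 4)*(c)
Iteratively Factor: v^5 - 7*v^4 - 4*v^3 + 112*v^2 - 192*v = (v - 4)*(v^4 - 3*v^3 - 16*v^2 + 48*v) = (v - 4)*(v - 3)*(v^3 - 16*v) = (v - 4)^2*(v - 3)*(v^2 + 4*v) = (v - 4)^2*(v - 3)*(v + 4)*(v)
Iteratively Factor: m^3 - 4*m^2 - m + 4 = (m - 1)*(m^2 - 3*m - 4) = (m - 1)*(m + 1)*(m - 4)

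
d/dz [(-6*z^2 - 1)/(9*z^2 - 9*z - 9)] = (6*z^2 + 14*z - 1)/(9*(z^4 - 2*z^3 - z^2 + 2*z + 1))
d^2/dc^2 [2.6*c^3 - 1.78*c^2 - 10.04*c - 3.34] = 15.6*c - 3.56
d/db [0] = 0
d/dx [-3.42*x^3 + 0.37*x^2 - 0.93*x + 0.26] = -10.26*x^2 + 0.74*x - 0.93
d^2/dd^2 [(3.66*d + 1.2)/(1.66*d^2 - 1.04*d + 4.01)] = ((3.6288 - 36.4536*d)*(1.66*d^2 - 1.04*d + 4.01) + (3.32*d - 1.04)*(3.66*d + 1.2)*(6.64*d - 2.08))/(1.66*d^2 - 1.04*d + 4.01)^3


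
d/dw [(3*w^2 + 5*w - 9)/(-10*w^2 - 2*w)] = (22*w^2 - 90*w - 9)/(2*w^2*(25*w^2 + 10*w + 1))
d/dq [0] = 0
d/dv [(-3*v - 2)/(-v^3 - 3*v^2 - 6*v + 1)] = 3*(v^3 + 3*v^2 + 6*v - (3*v + 2)*(v^2 + 2*v + 2) - 1)/(v^3 + 3*v^2 + 6*v - 1)^2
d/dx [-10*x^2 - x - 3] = -20*x - 1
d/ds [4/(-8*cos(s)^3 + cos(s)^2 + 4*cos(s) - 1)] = 8*(-12*cos(s)^2 + cos(s) + 2)*sin(s)/(8*cos(s)^3 - cos(s)^2 - 4*cos(s) + 1)^2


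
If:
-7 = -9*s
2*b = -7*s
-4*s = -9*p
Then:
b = -49/18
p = 28/81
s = 7/9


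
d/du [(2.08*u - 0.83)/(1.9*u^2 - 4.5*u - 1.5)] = (-3.952*u^2 + 3.154*u - 6.855)/(3.61*u^4 - 17.1*u^3 + 14.55*u^2 + 13.5*u + 2.25)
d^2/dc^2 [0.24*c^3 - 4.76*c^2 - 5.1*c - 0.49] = 1.44*c - 9.52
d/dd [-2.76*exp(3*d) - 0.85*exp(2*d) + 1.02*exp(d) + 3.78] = (-8.28*exp(2*d) - 1.7*exp(d) + 1.02)*exp(d)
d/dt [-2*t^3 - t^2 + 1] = 2*t*(-3*t - 1)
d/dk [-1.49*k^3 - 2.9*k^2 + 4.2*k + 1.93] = -4.47*k^2 - 5.8*k + 4.2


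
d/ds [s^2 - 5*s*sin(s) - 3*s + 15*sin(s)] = -5*s*cos(s) + 2*s - 5*sin(s) + 15*cos(s) - 3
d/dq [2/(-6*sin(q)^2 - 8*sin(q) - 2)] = 2*(3*sin(q) + 2)*cos(q)/(3*sin(q)^2 + 4*sin(q) + 1)^2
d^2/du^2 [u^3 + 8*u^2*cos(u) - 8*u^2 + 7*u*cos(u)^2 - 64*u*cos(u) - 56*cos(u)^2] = -8*u^2*cos(u) - 32*u*sin(u) + 64*u*cos(u) - 14*u*cos(2*u) + 6*u + 128*sin(u) - 14*sin(2*u) + 16*cos(u) + 112*cos(2*u) - 16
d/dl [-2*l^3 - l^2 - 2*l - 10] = -6*l^2 - 2*l - 2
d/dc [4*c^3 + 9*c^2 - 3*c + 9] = 12*c^2 + 18*c - 3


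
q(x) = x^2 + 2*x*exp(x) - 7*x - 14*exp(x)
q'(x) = 2*x*exp(x) + 2*x - 12*exp(x) - 7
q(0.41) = -22.56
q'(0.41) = -23.03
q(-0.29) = -8.80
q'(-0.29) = -16.99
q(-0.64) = -3.17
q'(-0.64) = -15.28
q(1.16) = -44.03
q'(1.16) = -35.56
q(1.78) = -71.20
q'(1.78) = -53.49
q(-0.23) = -9.83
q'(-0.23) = -17.36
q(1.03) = -39.59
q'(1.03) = -32.78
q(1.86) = -75.60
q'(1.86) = -56.47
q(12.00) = 1627607.91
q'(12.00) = 1953074.50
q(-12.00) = 228.00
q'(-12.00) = -31.00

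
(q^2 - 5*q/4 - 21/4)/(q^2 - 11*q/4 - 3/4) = (4*q + 7)/(4*q + 1)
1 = 1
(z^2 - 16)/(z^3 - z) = (z^2 - 16)/(z^3 - z)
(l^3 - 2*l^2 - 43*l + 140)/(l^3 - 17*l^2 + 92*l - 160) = (l + 7)/(l - 8)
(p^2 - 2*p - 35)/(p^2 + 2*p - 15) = (p - 7)/(p - 3)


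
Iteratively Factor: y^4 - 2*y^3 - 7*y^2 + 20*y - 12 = (y - 1)*(y^3 - y^2 - 8*y + 12) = (y - 2)*(y - 1)*(y^2 + y - 6) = (y - 2)*(y - 1)*(y + 3)*(y - 2)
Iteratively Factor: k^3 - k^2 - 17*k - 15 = (k + 1)*(k^2 - 2*k - 15) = (k + 1)*(k + 3)*(k - 5)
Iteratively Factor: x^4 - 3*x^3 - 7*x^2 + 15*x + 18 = (x + 2)*(x^3 - 5*x^2 + 3*x + 9) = (x - 3)*(x + 2)*(x^2 - 2*x - 3) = (x - 3)*(x + 1)*(x + 2)*(x - 3)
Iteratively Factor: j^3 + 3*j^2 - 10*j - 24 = (j + 4)*(j^2 - j - 6) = (j - 3)*(j + 4)*(j + 2)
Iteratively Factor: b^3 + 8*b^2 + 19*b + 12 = (b + 4)*(b^2 + 4*b + 3) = (b + 1)*(b + 4)*(b + 3)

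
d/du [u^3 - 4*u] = 3*u^2 - 4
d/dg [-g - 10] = -1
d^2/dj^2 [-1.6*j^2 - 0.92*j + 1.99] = -3.20000000000000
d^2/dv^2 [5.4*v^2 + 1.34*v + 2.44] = 10.8000000000000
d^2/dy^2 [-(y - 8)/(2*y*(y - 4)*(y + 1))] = (-3*y^5 + 57*y^4 - 205*y^3 + 120*y^2 + 288*y + 128)/(y^3*(y^6 - 9*y^5 + 15*y^4 + 45*y^3 - 60*y^2 - 144*y - 64))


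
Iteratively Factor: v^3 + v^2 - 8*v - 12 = (v - 3)*(v^2 + 4*v + 4) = (v - 3)*(v + 2)*(v + 2)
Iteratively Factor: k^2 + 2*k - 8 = (k + 4)*(k - 2)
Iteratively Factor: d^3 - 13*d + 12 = (d - 1)*(d^2 + d - 12) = (d - 1)*(d + 4)*(d - 3)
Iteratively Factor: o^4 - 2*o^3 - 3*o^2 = (o - 3)*(o^3 + o^2) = (o - 3)*(o + 1)*(o^2) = o*(o - 3)*(o + 1)*(o)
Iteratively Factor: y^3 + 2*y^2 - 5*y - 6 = (y + 1)*(y^2 + y - 6) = (y + 1)*(y + 3)*(y - 2)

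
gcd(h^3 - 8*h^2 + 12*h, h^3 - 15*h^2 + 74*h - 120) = h - 6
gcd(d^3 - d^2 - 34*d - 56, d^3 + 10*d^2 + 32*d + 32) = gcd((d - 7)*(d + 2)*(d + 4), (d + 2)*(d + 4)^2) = d^2 + 6*d + 8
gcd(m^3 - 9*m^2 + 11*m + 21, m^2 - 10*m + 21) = m^2 - 10*m + 21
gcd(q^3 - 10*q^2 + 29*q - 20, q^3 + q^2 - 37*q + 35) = q^2 - 6*q + 5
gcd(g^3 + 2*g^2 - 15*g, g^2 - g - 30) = g + 5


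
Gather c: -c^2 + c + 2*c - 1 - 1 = -c^2 + 3*c - 2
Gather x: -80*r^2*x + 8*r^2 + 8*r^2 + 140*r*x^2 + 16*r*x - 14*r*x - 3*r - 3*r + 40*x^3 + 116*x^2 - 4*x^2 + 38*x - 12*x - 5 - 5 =16*r^2 - 6*r + 40*x^3 + x^2*(140*r + 112) + x*(-80*r^2 + 2*r + 26) - 10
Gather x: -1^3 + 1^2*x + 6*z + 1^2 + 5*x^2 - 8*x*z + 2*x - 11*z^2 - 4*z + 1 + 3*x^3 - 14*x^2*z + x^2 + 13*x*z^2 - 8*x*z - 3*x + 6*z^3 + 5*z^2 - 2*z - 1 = 3*x^3 + x^2*(6 - 14*z) + x*(13*z^2 - 16*z) + 6*z^3 - 6*z^2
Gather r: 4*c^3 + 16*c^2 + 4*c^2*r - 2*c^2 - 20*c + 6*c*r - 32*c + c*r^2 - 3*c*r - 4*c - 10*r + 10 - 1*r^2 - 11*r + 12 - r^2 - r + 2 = 4*c^3 + 14*c^2 - 56*c + r^2*(c - 2) + r*(4*c^2 + 3*c - 22) + 24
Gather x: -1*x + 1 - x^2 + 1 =-x^2 - x + 2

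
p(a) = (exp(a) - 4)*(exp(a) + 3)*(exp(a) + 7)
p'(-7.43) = -0.01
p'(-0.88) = -5.60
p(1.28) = -28.20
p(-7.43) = -84.01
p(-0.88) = -90.78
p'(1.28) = 226.47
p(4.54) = 873218.33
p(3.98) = 169360.30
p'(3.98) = 493182.12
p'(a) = (exp(a) - 4)*(exp(a) + 3)*exp(a) + (exp(a) - 4)*(exp(a) + 7)*exp(a) + (exp(a) + 3)*(exp(a) + 7)*exp(a)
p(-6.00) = -84.05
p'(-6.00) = -0.05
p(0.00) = -96.00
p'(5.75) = 94225339.45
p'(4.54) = 2570799.45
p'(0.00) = -4.00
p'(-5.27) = -0.10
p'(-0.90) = -5.54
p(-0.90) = -90.67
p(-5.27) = -84.10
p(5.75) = 31601814.28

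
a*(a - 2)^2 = a^3 - 4*a^2 + 4*a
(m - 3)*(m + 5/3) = m^2 - 4*m/3 - 5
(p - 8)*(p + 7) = p^2 - p - 56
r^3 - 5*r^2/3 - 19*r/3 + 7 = (r - 3)*(r - 1)*(r + 7/3)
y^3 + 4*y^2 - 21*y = y*(y - 3)*(y + 7)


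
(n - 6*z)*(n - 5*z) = n^2 - 11*n*z + 30*z^2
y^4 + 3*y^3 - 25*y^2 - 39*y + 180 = (y - 3)^2*(y + 4)*(y + 5)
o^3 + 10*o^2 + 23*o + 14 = (o + 1)*(o + 2)*(o + 7)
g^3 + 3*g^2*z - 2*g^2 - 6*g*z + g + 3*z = (g - 1)^2*(g + 3*z)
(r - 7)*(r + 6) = r^2 - r - 42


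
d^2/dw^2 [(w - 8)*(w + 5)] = 2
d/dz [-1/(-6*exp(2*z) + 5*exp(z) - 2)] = (5 - 12*exp(z))*exp(z)/(6*exp(2*z) - 5*exp(z) + 2)^2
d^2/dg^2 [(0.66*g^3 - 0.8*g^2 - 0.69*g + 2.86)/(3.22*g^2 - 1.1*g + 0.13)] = (1.4210854715202e-14*g^5 + 1.4210854715202e-14*g^4 - 18.930944*g^3 + 179.364744*g^2 - 58.980792*g + 4.302428)/(33.386248*g^6 - 34.21572*g^5 + 15.732276*g^4 - 4.09376*g^3 + 0.635154*g^2 - 0.05577*g + 0.002197)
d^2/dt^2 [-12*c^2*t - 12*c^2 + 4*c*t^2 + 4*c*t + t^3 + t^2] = 8*c + 6*t + 2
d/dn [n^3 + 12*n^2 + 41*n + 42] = 3*n^2 + 24*n + 41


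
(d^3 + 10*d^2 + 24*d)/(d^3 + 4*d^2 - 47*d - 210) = d*(d + 4)/(d^2 - 2*d - 35)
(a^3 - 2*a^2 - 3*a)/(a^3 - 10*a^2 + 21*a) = (a + 1)/(a - 7)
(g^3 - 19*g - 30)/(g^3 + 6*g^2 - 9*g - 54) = (g^2 - 3*g - 10)/(g^2 + 3*g - 18)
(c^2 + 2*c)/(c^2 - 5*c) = (c + 2)/(c - 5)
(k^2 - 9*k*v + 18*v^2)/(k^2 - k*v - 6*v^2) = (k - 6*v)/(k + 2*v)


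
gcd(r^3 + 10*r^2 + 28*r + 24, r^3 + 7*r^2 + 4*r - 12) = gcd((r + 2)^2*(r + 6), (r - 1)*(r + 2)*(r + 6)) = r^2 + 8*r + 12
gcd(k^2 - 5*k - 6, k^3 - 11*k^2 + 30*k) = k - 6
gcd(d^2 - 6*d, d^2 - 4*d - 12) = d - 6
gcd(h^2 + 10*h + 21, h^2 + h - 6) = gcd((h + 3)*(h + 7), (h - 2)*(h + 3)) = h + 3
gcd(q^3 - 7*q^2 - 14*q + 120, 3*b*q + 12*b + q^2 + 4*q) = q + 4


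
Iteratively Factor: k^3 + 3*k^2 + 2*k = (k + 1)*(k^2 + 2*k) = k*(k + 1)*(k + 2)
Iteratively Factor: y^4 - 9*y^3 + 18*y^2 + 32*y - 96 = (y - 4)*(y^3 - 5*y^2 - 2*y + 24) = (y - 4)*(y - 3)*(y^2 - 2*y - 8) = (y - 4)*(y - 3)*(y + 2)*(y - 4)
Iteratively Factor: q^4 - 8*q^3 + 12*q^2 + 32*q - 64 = (q - 2)*(q^3 - 6*q^2 + 32) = (q - 2)*(q + 2)*(q^2 - 8*q + 16) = (q - 4)*(q - 2)*(q + 2)*(q - 4)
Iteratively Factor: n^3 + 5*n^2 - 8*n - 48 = (n + 4)*(n^2 + n - 12) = (n - 3)*(n + 4)*(n + 4)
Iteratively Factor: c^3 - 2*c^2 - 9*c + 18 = (c - 3)*(c^2 + c - 6) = (c - 3)*(c - 2)*(c + 3)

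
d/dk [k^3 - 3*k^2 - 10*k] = 3*k^2 - 6*k - 10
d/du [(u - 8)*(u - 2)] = 2*u - 10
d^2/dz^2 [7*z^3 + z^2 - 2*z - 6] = 42*z + 2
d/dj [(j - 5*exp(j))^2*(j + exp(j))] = (j - 5*exp(j))*((j - 5*exp(j))*(exp(j) + 1) - 2*(j + exp(j))*(5*exp(j) - 1))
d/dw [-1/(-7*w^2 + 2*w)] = 2*(1 - 7*w)/(w^2*(7*w - 2)^2)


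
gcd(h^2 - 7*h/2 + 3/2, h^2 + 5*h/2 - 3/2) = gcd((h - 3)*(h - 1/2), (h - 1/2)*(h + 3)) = h - 1/2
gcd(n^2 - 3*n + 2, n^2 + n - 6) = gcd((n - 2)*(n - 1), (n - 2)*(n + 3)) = n - 2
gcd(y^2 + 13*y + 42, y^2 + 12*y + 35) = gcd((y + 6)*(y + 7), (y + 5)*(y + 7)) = y + 7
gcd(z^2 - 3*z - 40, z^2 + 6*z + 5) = z + 5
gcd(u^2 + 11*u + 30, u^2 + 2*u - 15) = u + 5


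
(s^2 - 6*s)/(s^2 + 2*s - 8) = s*(s - 6)/(s^2 + 2*s - 8)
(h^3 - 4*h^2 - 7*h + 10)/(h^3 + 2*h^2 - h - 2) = (h - 5)/(h + 1)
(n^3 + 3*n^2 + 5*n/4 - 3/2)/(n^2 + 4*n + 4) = (n^2 + n - 3/4)/(n + 2)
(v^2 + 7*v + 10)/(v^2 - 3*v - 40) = (v + 2)/(v - 8)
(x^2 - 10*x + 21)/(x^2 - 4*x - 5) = (-x^2 + 10*x - 21)/(-x^2 + 4*x + 5)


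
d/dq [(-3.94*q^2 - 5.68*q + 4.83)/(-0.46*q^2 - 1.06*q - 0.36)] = (1.5636*q^2 + 7.2804*q + 7.1646)/(0.2116*q^4 + 0.9752*q^3 + 1.4548*q^2 + 0.7632*q + 0.1296)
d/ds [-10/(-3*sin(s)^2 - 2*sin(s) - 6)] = -20*(3*sin(s) + 1)*cos(s)/(3*sin(s)^2 + 2*sin(s) + 6)^2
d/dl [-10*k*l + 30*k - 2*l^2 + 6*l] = -10*k - 4*l + 6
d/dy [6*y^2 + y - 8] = 12*y + 1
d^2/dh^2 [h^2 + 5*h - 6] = 2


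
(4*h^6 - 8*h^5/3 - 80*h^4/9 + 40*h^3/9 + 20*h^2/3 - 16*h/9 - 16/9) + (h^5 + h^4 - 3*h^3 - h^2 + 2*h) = 4*h^6 - 5*h^5/3 - 71*h^4/9 + 13*h^3/9 + 17*h^2/3 + 2*h/9 - 16/9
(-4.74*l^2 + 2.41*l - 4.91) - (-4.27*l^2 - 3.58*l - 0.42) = -0.470000000000001*l^2 + 5.99*l - 4.49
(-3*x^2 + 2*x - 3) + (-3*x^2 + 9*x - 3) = -6*x^2 + 11*x - 6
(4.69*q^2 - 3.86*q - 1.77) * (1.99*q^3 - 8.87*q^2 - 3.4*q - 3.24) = 9.3331*q^5 - 49.2817*q^4 + 14.7699*q^3 + 13.6283*q^2 + 18.5244*q + 5.7348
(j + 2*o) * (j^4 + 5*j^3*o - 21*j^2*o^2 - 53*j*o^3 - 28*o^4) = j^5 + 7*j^4*o - 11*j^3*o^2 - 95*j^2*o^3 - 134*j*o^4 - 56*o^5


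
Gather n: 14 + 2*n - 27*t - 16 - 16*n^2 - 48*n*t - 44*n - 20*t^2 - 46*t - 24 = -16*n^2 + n*(-48*t - 42) - 20*t^2 - 73*t - 26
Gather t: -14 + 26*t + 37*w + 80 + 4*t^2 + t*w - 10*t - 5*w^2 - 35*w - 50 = 4*t^2 + t*(w + 16) - 5*w^2 + 2*w + 16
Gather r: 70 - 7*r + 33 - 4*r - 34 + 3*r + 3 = 72 - 8*r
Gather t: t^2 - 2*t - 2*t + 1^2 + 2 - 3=t^2 - 4*t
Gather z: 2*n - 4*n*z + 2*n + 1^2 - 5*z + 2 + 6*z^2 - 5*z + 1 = 4*n + 6*z^2 + z*(-4*n - 10) + 4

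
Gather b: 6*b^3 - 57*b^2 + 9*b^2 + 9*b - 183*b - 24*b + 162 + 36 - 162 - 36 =6*b^3 - 48*b^2 - 198*b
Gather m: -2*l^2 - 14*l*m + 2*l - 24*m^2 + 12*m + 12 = -2*l^2 + 2*l - 24*m^2 + m*(12 - 14*l) + 12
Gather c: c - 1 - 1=c - 2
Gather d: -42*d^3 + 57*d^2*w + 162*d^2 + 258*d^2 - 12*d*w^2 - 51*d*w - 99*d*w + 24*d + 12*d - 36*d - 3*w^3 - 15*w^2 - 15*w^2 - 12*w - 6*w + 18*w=-42*d^3 + d^2*(57*w + 420) + d*(-12*w^2 - 150*w) - 3*w^3 - 30*w^2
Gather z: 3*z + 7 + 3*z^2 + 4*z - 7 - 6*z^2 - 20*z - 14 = -3*z^2 - 13*z - 14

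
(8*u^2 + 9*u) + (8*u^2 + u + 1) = 16*u^2 + 10*u + 1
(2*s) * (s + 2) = 2*s^2 + 4*s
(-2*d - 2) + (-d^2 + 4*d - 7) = -d^2 + 2*d - 9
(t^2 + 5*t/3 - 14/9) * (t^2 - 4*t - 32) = t^4 - 7*t^3/3 - 362*t^2/9 - 424*t/9 + 448/9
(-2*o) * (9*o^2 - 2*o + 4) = -18*o^3 + 4*o^2 - 8*o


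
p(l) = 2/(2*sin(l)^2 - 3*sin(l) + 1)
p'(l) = 2*(-4*sin(l)*cos(l) + 3*cos(l))/(2*sin(l)^2 - 3*sin(l) + 1)^2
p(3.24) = 1.52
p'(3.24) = -3.91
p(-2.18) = 0.42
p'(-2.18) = -0.31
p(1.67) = -410.82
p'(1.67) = 8193.39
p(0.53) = -365.49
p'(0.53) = 56352.66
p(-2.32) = 0.47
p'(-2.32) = -0.44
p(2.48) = -22.67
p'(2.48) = -110.02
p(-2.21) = 0.43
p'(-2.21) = -0.34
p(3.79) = 0.56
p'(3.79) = -0.69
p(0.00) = 2.00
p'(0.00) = 6.00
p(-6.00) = 6.29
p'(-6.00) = 35.77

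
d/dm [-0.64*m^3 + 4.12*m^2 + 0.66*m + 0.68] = -1.92*m^2 + 8.24*m + 0.66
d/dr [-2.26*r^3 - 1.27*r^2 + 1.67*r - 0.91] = -6.78*r^2 - 2.54*r + 1.67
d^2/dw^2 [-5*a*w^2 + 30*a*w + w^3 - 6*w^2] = -10*a + 6*w - 12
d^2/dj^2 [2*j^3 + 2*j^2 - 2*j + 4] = 12*j + 4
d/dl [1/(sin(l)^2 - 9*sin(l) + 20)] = (9 - 2*sin(l))*cos(l)/(sin(l)^2 - 9*sin(l) + 20)^2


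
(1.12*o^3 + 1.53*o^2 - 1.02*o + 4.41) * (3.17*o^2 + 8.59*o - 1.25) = 3.5504*o^5 + 14.4709*o^4 + 8.5093*o^3 + 3.3054*o^2 + 39.1569*o - 5.5125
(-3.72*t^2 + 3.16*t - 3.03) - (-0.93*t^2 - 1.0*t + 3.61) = -2.79*t^2 + 4.16*t - 6.64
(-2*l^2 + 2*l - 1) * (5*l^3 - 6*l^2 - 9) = -10*l^5 + 22*l^4 - 17*l^3 + 24*l^2 - 18*l + 9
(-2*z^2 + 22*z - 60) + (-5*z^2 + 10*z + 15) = -7*z^2 + 32*z - 45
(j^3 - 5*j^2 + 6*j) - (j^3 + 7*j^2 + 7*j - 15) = -12*j^2 - j + 15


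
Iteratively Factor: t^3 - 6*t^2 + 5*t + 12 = (t - 4)*(t^2 - 2*t - 3) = (t - 4)*(t - 3)*(t + 1)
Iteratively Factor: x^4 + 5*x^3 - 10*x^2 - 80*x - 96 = (x + 4)*(x^3 + x^2 - 14*x - 24) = (x + 3)*(x + 4)*(x^2 - 2*x - 8) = (x + 2)*(x + 3)*(x + 4)*(x - 4)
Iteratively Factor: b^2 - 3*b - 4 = (b + 1)*(b - 4)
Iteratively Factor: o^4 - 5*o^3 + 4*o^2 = (o)*(o^3 - 5*o^2 + 4*o) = o*(o - 1)*(o^2 - 4*o) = o^2*(o - 1)*(o - 4)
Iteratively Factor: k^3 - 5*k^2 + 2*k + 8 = (k - 4)*(k^2 - k - 2) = (k - 4)*(k + 1)*(k - 2)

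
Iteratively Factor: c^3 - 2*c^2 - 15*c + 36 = (c - 3)*(c^2 + c - 12) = (c - 3)*(c + 4)*(c - 3)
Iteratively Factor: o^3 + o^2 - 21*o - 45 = (o - 5)*(o^2 + 6*o + 9) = (o - 5)*(o + 3)*(o + 3)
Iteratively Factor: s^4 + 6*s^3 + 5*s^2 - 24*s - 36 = (s + 3)*(s^3 + 3*s^2 - 4*s - 12) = (s + 2)*(s + 3)*(s^2 + s - 6) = (s + 2)*(s + 3)^2*(s - 2)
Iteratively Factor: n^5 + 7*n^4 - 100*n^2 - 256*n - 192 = (n + 3)*(n^4 + 4*n^3 - 12*n^2 - 64*n - 64) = (n + 2)*(n + 3)*(n^3 + 2*n^2 - 16*n - 32) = (n + 2)^2*(n + 3)*(n^2 - 16) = (n - 4)*(n + 2)^2*(n + 3)*(n + 4)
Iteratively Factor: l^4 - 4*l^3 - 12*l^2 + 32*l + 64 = (l + 2)*(l^3 - 6*l^2 + 32) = (l + 2)^2*(l^2 - 8*l + 16) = (l - 4)*(l + 2)^2*(l - 4)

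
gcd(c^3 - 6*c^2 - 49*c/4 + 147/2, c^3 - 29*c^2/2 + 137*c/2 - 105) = c^2 - 19*c/2 + 21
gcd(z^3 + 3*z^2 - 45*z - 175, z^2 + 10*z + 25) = z^2 + 10*z + 25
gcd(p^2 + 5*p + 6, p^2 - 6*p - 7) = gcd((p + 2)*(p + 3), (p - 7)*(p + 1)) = 1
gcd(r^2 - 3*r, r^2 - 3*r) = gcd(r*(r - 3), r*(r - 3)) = r^2 - 3*r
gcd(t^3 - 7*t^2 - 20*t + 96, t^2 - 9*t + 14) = 1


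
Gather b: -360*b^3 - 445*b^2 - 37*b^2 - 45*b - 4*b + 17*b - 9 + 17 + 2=-360*b^3 - 482*b^2 - 32*b + 10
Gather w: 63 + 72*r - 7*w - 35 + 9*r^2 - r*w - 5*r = 9*r^2 + 67*r + w*(-r - 7) + 28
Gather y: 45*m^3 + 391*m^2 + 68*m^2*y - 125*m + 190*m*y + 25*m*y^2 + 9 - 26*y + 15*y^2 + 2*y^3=45*m^3 + 391*m^2 - 125*m + 2*y^3 + y^2*(25*m + 15) + y*(68*m^2 + 190*m - 26) + 9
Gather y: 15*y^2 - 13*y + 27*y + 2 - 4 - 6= 15*y^2 + 14*y - 8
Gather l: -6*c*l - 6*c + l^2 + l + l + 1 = -6*c + l^2 + l*(2 - 6*c) + 1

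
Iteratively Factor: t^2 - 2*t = (t - 2)*(t)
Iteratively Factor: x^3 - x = (x)*(x^2 - 1) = x*(x - 1)*(x + 1)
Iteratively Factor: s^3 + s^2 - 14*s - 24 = (s + 2)*(s^2 - s - 12) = (s - 4)*(s + 2)*(s + 3)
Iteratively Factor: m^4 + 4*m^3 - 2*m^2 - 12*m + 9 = (m - 1)*(m^3 + 5*m^2 + 3*m - 9) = (m - 1)^2*(m^2 + 6*m + 9) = (m - 1)^2*(m + 3)*(m + 3)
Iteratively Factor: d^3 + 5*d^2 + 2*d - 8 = (d + 4)*(d^2 + d - 2) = (d + 2)*(d + 4)*(d - 1)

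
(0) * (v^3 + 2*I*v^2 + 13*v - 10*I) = 0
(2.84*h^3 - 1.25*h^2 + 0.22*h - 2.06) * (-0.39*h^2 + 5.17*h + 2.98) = -1.1076*h^5 + 15.1703*h^4 + 1.9149*h^3 - 1.7842*h^2 - 9.9946*h - 6.1388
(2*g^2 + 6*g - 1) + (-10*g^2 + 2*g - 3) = -8*g^2 + 8*g - 4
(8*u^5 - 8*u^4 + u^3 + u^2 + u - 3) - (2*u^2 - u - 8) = 8*u^5 - 8*u^4 + u^3 - u^2 + 2*u + 5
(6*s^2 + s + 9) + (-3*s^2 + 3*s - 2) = 3*s^2 + 4*s + 7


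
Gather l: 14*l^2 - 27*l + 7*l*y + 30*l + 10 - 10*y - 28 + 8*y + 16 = 14*l^2 + l*(7*y + 3) - 2*y - 2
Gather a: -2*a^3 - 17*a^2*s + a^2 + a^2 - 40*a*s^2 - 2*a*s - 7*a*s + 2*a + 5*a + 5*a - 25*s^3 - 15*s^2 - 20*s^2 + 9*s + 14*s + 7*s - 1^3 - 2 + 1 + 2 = -2*a^3 + a^2*(2 - 17*s) + a*(-40*s^2 - 9*s + 12) - 25*s^3 - 35*s^2 + 30*s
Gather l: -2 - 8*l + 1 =-8*l - 1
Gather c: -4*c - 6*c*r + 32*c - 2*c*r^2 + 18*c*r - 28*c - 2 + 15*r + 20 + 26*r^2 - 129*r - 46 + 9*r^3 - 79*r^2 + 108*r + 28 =c*(-2*r^2 + 12*r) + 9*r^3 - 53*r^2 - 6*r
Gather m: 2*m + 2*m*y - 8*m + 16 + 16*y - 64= m*(2*y - 6) + 16*y - 48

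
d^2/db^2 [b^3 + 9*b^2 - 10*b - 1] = 6*b + 18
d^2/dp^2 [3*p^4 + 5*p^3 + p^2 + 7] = 36*p^2 + 30*p + 2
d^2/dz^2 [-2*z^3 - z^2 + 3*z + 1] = -12*z - 2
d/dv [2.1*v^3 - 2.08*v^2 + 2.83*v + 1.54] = 6.3*v^2 - 4.16*v + 2.83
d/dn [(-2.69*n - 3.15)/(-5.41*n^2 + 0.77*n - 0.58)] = (-14.5529*n^2 - 34.083*n + 3.9857)/(29.2681*n^4 - 8.3314*n^3 + 6.8685*n^2 - 0.8932*n + 0.3364)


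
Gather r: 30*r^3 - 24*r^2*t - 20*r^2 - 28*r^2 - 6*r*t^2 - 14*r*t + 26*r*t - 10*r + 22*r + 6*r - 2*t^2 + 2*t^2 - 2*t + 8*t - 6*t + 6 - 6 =30*r^3 + r^2*(-24*t - 48) + r*(-6*t^2 + 12*t + 18)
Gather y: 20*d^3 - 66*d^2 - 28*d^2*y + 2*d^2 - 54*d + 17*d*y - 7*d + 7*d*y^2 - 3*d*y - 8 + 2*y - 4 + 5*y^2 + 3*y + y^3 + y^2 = 20*d^3 - 64*d^2 - 61*d + y^3 + y^2*(7*d + 6) + y*(-28*d^2 + 14*d + 5) - 12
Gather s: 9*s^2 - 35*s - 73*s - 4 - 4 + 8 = 9*s^2 - 108*s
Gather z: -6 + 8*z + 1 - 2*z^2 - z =-2*z^2 + 7*z - 5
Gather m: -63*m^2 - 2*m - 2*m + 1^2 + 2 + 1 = -63*m^2 - 4*m + 4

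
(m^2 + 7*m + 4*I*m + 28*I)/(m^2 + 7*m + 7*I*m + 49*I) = (m + 4*I)/(m + 7*I)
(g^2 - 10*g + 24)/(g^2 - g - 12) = (g - 6)/(g + 3)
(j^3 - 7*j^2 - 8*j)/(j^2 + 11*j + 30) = j*(j^2 - 7*j - 8)/(j^2 + 11*j + 30)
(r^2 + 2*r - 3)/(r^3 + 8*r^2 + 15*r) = (r - 1)/(r*(r + 5))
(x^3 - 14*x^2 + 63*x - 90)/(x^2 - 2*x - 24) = (x^2 - 8*x + 15)/(x + 4)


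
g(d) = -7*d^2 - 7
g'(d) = -14*d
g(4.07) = -122.95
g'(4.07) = -56.98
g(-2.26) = -42.75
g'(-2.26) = 31.64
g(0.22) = -7.34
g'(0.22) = -3.08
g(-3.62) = -98.73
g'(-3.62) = 50.68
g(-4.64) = -157.71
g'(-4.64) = 64.96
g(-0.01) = -7.00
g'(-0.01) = 0.14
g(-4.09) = -124.10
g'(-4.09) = 57.26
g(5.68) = -232.84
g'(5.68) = -79.52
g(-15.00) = -1582.00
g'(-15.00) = 210.00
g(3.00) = -70.00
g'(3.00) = -42.00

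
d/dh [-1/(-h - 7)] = -1/(h + 7)^2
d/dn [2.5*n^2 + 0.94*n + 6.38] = 5.0*n + 0.94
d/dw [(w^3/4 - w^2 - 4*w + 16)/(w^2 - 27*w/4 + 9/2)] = 2*(2*w^4 - 27*w^3 + 113*w^2 - 328*w + 720)/(16*w^4 - 216*w^3 + 873*w^2 - 972*w + 324)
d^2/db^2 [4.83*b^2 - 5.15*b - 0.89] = 9.66000000000000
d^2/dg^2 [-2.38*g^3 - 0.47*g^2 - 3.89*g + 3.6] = -14.28*g - 0.94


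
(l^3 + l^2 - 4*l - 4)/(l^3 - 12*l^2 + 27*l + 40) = (l^2 - 4)/(l^2 - 13*l + 40)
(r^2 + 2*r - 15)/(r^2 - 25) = (r - 3)/(r - 5)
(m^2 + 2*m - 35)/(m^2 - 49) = (m - 5)/(m - 7)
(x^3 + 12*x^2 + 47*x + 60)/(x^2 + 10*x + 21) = (x^2 + 9*x + 20)/(x + 7)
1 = 1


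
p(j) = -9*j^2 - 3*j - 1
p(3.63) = -130.48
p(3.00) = -91.00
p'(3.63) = -68.34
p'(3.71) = -69.78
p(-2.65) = -56.25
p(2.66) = -72.66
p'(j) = -18*j - 3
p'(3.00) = -57.00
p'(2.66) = -50.88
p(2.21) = -51.59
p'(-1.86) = 30.48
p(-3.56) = -104.38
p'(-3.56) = 61.08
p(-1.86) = -26.56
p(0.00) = -1.00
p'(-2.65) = 44.70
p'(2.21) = -42.78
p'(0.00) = -3.00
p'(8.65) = -158.70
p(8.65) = -700.35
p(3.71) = -136.01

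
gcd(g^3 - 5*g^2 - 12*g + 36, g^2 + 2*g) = 1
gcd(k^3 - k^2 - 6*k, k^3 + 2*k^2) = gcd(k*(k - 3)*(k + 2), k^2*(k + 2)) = k^2 + 2*k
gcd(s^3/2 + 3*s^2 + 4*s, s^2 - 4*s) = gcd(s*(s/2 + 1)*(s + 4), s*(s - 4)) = s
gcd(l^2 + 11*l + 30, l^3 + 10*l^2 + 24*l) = l + 6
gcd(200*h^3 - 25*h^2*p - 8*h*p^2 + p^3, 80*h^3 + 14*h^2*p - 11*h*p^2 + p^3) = 40*h^2 - 13*h*p + p^2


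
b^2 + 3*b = b*(b + 3)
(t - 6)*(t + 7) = t^2 + t - 42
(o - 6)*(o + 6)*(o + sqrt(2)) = o^3 + sqrt(2)*o^2 - 36*o - 36*sqrt(2)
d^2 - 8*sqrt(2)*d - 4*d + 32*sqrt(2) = (d - 4)*(d - 8*sqrt(2))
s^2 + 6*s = s*(s + 6)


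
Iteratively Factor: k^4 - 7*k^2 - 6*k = (k + 2)*(k^3 - 2*k^2 - 3*k) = (k - 3)*(k + 2)*(k^2 + k) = k*(k - 3)*(k + 2)*(k + 1)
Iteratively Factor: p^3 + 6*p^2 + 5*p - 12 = (p + 4)*(p^2 + 2*p - 3) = (p - 1)*(p + 4)*(p + 3)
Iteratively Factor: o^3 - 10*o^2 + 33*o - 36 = (o - 3)*(o^2 - 7*o + 12) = (o - 4)*(o - 3)*(o - 3)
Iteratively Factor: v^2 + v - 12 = (v - 3)*(v + 4)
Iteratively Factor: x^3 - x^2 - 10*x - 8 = (x + 2)*(x^2 - 3*x - 4) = (x + 1)*(x + 2)*(x - 4)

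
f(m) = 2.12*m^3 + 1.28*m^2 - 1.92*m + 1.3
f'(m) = 6.36*m^2 + 2.56*m - 1.92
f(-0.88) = 2.54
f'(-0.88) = 0.75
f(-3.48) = -65.86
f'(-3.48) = 66.19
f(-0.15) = 1.61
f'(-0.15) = -2.16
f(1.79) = 14.12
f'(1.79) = 23.04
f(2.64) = 44.16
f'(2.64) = 49.17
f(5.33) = 348.44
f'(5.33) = 192.41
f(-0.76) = 2.57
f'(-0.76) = -0.19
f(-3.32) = -55.80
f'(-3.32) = 59.68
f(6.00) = 493.78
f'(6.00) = 242.40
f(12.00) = 3825.94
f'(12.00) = 944.64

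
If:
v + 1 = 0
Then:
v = -1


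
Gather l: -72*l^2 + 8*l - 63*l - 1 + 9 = -72*l^2 - 55*l + 8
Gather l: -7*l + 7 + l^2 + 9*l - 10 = l^2 + 2*l - 3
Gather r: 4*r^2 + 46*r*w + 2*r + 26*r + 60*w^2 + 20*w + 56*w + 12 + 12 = 4*r^2 + r*(46*w + 28) + 60*w^2 + 76*w + 24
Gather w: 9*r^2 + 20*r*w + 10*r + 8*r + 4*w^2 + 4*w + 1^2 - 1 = 9*r^2 + 18*r + 4*w^2 + w*(20*r + 4)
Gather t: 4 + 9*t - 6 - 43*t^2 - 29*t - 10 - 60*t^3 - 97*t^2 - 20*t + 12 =-60*t^3 - 140*t^2 - 40*t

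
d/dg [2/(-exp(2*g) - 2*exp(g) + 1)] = 4*(exp(g) + 1)*exp(g)/(exp(2*g) + 2*exp(g) - 1)^2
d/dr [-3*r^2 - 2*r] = -6*r - 2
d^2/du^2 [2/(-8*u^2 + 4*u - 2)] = 8*(4*u^2 - 2*u - (4*u - 1)^2 + 1)/(4*u^2 - 2*u + 1)^3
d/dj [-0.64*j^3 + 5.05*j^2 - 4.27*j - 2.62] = -1.92*j^2 + 10.1*j - 4.27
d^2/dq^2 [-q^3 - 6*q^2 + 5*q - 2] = -6*q - 12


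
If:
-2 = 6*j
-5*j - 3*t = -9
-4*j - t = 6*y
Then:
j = -1/3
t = 32/9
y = -10/27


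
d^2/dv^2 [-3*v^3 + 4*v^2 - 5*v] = 8 - 18*v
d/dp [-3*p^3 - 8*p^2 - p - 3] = -9*p^2 - 16*p - 1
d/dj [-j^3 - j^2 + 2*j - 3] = -3*j^2 - 2*j + 2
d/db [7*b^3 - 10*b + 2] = 21*b^2 - 10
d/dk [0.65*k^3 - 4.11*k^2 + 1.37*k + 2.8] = 1.95*k^2 - 8.22*k + 1.37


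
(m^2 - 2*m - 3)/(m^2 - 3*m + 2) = (m^2 - 2*m - 3)/(m^2 - 3*m + 2)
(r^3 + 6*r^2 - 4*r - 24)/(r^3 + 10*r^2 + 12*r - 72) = (r + 2)/(r + 6)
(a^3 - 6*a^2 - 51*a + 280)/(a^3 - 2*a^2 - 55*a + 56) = (a - 5)/(a - 1)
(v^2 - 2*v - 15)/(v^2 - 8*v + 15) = (v + 3)/(v - 3)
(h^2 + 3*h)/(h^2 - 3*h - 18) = h/(h - 6)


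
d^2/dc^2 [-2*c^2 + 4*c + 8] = -4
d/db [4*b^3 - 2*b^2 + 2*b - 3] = 12*b^2 - 4*b + 2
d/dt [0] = 0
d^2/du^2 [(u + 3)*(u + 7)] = 2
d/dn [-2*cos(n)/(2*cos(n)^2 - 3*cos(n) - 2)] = 4*(sin(n)^2 - 2)*sin(n)/((cos(n) - 2)^2*(2*cos(n) + 1)^2)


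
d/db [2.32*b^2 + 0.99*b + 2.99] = 4.64*b + 0.99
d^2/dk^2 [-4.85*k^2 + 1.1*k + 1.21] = -9.70000000000000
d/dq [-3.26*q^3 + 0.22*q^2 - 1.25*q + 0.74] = -9.78*q^2 + 0.44*q - 1.25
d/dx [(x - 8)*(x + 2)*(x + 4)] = 3*x^2 - 4*x - 40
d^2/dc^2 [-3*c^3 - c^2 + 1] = -18*c - 2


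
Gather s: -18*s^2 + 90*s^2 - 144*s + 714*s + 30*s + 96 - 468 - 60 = 72*s^2 + 600*s - 432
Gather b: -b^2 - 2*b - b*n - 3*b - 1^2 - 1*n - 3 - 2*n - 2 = -b^2 + b*(-n - 5) - 3*n - 6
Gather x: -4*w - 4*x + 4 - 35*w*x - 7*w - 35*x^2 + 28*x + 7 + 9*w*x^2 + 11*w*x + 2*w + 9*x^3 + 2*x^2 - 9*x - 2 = -9*w + 9*x^3 + x^2*(9*w - 33) + x*(15 - 24*w) + 9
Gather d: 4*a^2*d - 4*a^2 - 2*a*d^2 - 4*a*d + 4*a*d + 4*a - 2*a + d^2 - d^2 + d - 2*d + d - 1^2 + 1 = 4*a^2*d - 4*a^2 - 2*a*d^2 + 2*a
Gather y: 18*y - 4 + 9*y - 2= 27*y - 6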